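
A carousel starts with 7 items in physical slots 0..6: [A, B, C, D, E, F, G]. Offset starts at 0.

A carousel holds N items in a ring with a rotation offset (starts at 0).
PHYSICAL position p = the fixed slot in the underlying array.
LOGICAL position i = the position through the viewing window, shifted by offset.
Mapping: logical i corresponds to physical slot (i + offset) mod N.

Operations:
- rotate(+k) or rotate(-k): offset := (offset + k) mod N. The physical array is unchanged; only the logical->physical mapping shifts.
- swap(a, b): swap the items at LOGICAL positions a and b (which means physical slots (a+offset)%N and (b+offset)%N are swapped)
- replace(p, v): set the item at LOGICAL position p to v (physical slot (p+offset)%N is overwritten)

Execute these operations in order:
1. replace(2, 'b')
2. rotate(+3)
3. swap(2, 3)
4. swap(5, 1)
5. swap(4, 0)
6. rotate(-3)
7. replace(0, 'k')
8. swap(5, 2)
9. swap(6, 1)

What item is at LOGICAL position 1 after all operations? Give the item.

After op 1 (replace(2, 'b')): offset=0, physical=[A,B,b,D,E,F,G], logical=[A,B,b,D,E,F,G]
After op 2 (rotate(+3)): offset=3, physical=[A,B,b,D,E,F,G], logical=[D,E,F,G,A,B,b]
After op 3 (swap(2, 3)): offset=3, physical=[A,B,b,D,E,G,F], logical=[D,E,G,F,A,B,b]
After op 4 (swap(5, 1)): offset=3, physical=[A,E,b,D,B,G,F], logical=[D,B,G,F,A,E,b]
After op 5 (swap(4, 0)): offset=3, physical=[D,E,b,A,B,G,F], logical=[A,B,G,F,D,E,b]
After op 6 (rotate(-3)): offset=0, physical=[D,E,b,A,B,G,F], logical=[D,E,b,A,B,G,F]
After op 7 (replace(0, 'k')): offset=0, physical=[k,E,b,A,B,G,F], logical=[k,E,b,A,B,G,F]
After op 8 (swap(5, 2)): offset=0, physical=[k,E,G,A,B,b,F], logical=[k,E,G,A,B,b,F]
After op 9 (swap(6, 1)): offset=0, physical=[k,F,G,A,B,b,E], logical=[k,F,G,A,B,b,E]

Answer: F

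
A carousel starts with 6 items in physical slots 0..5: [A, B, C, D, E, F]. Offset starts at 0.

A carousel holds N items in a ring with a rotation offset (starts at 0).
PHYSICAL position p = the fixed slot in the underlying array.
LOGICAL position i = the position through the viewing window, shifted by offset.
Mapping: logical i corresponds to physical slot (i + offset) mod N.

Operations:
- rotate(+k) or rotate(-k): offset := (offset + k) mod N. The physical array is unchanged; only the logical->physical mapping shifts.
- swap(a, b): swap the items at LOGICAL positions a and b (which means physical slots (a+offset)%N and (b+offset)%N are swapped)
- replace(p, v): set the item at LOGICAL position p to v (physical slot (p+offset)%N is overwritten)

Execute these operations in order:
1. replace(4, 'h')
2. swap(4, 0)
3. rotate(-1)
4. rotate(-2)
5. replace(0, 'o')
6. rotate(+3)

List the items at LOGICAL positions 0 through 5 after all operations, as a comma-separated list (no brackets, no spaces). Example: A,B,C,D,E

After op 1 (replace(4, 'h')): offset=0, physical=[A,B,C,D,h,F], logical=[A,B,C,D,h,F]
After op 2 (swap(4, 0)): offset=0, physical=[h,B,C,D,A,F], logical=[h,B,C,D,A,F]
After op 3 (rotate(-1)): offset=5, physical=[h,B,C,D,A,F], logical=[F,h,B,C,D,A]
After op 4 (rotate(-2)): offset=3, physical=[h,B,C,D,A,F], logical=[D,A,F,h,B,C]
After op 5 (replace(0, 'o')): offset=3, physical=[h,B,C,o,A,F], logical=[o,A,F,h,B,C]
After op 6 (rotate(+3)): offset=0, physical=[h,B,C,o,A,F], logical=[h,B,C,o,A,F]

Answer: h,B,C,o,A,F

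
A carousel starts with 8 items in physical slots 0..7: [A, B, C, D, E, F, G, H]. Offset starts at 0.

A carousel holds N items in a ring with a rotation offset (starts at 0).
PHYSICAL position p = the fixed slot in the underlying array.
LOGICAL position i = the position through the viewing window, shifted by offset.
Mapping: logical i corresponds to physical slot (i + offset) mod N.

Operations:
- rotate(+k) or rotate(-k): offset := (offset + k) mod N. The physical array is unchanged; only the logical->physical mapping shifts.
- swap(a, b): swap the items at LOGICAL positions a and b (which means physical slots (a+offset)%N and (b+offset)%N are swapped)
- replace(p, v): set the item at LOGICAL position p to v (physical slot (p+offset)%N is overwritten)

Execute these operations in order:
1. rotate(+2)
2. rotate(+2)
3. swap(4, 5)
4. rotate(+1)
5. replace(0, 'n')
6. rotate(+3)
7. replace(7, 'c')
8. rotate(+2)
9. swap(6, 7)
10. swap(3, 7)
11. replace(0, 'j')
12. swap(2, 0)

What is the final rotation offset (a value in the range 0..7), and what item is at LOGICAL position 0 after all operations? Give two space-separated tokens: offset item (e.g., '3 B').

After op 1 (rotate(+2)): offset=2, physical=[A,B,C,D,E,F,G,H], logical=[C,D,E,F,G,H,A,B]
After op 2 (rotate(+2)): offset=4, physical=[A,B,C,D,E,F,G,H], logical=[E,F,G,H,A,B,C,D]
After op 3 (swap(4, 5)): offset=4, physical=[B,A,C,D,E,F,G,H], logical=[E,F,G,H,B,A,C,D]
After op 4 (rotate(+1)): offset=5, physical=[B,A,C,D,E,F,G,H], logical=[F,G,H,B,A,C,D,E]
After op 5 (replace(0, 'n')): offset=5, physical=[B,A,C,D,E,n,G,H], logical=[n,G,H,B,A,C,D,E]
After op 6 (rotate(+3)): offset=0, physical=[B,A,C,D,E,n,G,H], logical=[B,A,C,D,E,n,G,H]
After op 7 (replace(7, 'c')): offset=0, physical=[B,A,C,D,E,n,G,c], logical=[B,A,C,D,E,n,G,c]
After op 8 (rotate(+2)): offset=2, physical=[B,A,C,D,E,n,G,c], logical=[C,D,E,n,G,c,B,A]
After op 9 (swap(6, 7)): offset=2, physical=[A,B,C,D,E,n,G,c], logical=[C,D,E,n,G,c,A,B]
After op 10 (swap(3, 7)): offset=2, physical=[A,n,C,D,E,B,G,c], logical=[C,D,E,B,G,c,A,n]
After op 11 (replace(0, 'j')): offset=2, physical=[A,n,j,D,E,B,G,c], logical=[j,D,E,B,G,c,A,n]
After op 12 (swap(2, 0)): offset=2, physical=[A,n,E,D,j,B,G,c], logical=[E,D,j,B,G,c,A,n]

Answer: 2 E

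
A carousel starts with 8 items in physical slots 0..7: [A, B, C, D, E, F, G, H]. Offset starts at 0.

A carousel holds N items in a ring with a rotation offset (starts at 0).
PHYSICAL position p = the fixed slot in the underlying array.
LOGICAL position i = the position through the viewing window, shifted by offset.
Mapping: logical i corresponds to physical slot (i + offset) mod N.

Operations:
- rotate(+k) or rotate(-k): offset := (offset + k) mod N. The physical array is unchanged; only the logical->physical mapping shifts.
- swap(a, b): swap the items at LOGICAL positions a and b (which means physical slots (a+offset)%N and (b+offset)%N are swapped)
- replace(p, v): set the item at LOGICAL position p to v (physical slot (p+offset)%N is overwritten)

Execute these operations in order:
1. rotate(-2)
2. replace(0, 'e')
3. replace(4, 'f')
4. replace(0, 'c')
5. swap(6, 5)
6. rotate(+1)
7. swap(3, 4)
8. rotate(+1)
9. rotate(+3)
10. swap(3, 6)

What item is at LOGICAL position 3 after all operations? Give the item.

After op 1 (rotate(-2)): offset=6, physical=[A,B,C,D,E,F,G,H], logical=[G,H,A,B,C,D,E,F]
After op 2 (replace(0, 'e')): offset=6, physical=[A,B,C,D,E,F,e,H], logical=[e,H,A,B,C,D,E,F]
After op 3 (replace(4, 'f')): offset=6, physical=[A,B,f,D,E,F,e,H], logical=[e,H,A,B,f,D,E,F]
After op 4 (replace(0, 'c')): offset=6, physical=[A,B,f,D,E,F,c,H], logical=[c,H,A,B,f,D,E,F]
After op 5 (swap(6, 5)): offset=6, physical=[A,B,f,E,D,F,c,H], logical=[c,H,A,B,f,E,D,F]
After op 6 (rotate(+1)): offset=7, physical=[A,B,f,E,D,F,c,H], logical=[H,A,B,f,E,D,F,c]
After op 7 (swap(3, 4)): offset=7, physical=[A,B,E,f,D,F,c,H], logical=[H,A,B,E,f,D,F,c]
After op 8 (rotate(+1)): offset=0, physical=[A,B,E,f,D,F,c,H], logical=[A,B,E,f,D,F,c,H]
After op 9 (rotate(+3)): offset=3, physical=[A,B,E,f,D,F,c,H], logical=[f,D,F,c,H,A,B,E]
After op 10 (swap(3, 6)): offset=3, physical=[A,c,E,f,D,F,B,H], logical=[f,D,F,B,H,A,c,E]

Answer: B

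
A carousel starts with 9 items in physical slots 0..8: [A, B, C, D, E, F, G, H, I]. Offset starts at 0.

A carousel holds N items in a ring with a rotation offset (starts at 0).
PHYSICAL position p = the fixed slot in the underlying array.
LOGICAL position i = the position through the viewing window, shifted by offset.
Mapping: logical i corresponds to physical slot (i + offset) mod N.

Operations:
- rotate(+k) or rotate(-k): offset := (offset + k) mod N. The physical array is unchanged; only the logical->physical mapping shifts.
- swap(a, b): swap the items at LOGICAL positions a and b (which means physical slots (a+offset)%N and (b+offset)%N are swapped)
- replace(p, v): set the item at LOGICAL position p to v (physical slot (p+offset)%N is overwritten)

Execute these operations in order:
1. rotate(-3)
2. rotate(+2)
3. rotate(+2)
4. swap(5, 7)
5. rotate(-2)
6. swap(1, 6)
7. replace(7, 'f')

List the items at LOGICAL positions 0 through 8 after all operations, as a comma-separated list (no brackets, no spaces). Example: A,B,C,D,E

Answer: G,F,B,C,D,E,A,f,H

Derivation:
After op 1 (rotate(-3)): offset=6, physical=[A,B,C,D,E,F,G,H,I], logical=[G,H,I,A,B,C,D,E,F]
After op 2 (rotate(+2)): offset=8, physical=[A,B,C,D,E,F,G,H,I], logical=[I,A,B,C,D,E,F,G,H]
After op 3 (rotate(+2)): offset=1, physical=[A,B,C,D,E,F,G,H,I], logical=[B,C,D,E,F,G,H,I,A]
After op 4 (swap(5, 7)): offset=1, physical=[A,B,C,D,E,F,I,H,G], logical=[B,C,D,E,F,I,H,G,A]
After op 5 (rotate(-2)): offset=8, physical=[A,B,C,D,E,F,I,H,G], logical=[G,A,B,C,D,E,F,I,H]
After op 6 (swap(1, 6)): offset=8, physical=[F,B,C,D,E,A,I,H,G], logical=[G,F,B,C,D,E,A,I,H]
After op 7 (replace(7, 'f')): offset=8, physical=[F,B,C,D,E,A,f,H,G], logical=[G,F,B,C,D,E,A,f,H]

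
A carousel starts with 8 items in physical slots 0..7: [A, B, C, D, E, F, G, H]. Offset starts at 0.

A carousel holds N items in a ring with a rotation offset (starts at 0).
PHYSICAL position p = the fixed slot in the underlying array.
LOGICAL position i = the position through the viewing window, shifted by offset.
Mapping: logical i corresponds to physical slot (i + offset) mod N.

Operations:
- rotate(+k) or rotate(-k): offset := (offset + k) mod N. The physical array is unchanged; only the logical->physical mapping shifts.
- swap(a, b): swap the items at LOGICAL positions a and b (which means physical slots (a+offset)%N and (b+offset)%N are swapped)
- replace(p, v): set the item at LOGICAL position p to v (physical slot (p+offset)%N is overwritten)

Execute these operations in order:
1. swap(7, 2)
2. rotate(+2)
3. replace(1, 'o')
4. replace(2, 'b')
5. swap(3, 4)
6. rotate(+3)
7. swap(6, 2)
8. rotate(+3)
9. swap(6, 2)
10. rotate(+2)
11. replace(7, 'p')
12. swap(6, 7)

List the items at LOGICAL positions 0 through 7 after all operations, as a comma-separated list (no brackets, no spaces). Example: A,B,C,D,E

After op 1 (swap(7, 2)): offset=0, physical=[A,B,H,D,E,F,G,C], logical=[A,B,H,D,E,F,G,C]
After op 2 (rotate(+2)): offset=2, physical=[A,B,H,D,E,F,G,C], logical=[H,D,E,F,G,C,A,B]
After op 3 (replace(1, 'o')): offset=2, physical=[A,B,H,o,E,F,G,C], logical=[H,o,E,F,G,C,A,B]
After op 4 (replace(2, 'b')): offset=2, physical=[A,B,H,o,b,F,G,C], logical=[H,o,b,F,G,C,A,B]
After op 5 (swap(3, 4)): offset=2, physical=[A,B,H,o,b,G,F,C], logical=[H,o,b,G,F,C,A,B]
After op 6 (rotate(+3)): offset=5, physical=[A,B,H,o,b,G,F,C], logical=[G,F,C,A,B,H,o,b]
After op 7 (swap(6, 2)): offset=5, physical=[A,B,H,C,b,G,F,o], logical=[G,F,o,A,B,H,C,b]
After op 8 (rotate(+3)): offset=0, physical=[A,B,H,C,b,G,F,o], logical=[A,B,H,C,b,G,F,o]
After op 9 (swap(6, 2)): offset=0, physical=[A,B,F,C,b,G,H,o], logical=[A,B,F,C,b,G,H,o]
After op 10 (rotate(+2)): offset=2, physical=[A,B,F,C,b,G,H,o], logical=[F,C,b,G,H,o,A,B]
After op 11 (replace(7, 'p')): offset=2, physical=[A,p,F,C,b,G,H,o], logical=[F,C,b,G,H,o,A,p]
After op 12 (swap(6, 7)): offset=2, physical=[p,A,F,C,b,G,H,o], logical=[F,C,b,G,H,o,p,A]

Answer: F,C,b,G,H,o,p,A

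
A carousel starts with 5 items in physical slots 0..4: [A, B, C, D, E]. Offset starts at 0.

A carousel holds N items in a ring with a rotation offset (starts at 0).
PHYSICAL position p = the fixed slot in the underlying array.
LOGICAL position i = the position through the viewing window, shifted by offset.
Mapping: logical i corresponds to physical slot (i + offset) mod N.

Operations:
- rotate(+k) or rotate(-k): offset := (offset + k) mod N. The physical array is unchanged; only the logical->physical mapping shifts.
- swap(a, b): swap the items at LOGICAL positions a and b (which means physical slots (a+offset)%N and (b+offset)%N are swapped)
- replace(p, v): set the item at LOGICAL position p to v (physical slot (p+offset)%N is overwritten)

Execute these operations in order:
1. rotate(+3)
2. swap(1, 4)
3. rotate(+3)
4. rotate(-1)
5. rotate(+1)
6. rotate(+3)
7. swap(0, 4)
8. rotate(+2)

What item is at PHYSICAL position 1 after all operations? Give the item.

After op 1 (rotate(+3)): offset=3, physical=[A,B,C,D,E], logical=[D,E,A,B,C]
After op 2 (swap(1, 4)): offset=3, physical=[A,B,E,D,C], logical=[D,C,A,B,E]
After op 3 (rotate(+3)): offset=1, physical=[A,B,E,D,C], logical=[B,E,D,C,A]
After op 4 (rotate(-1)): offset=0, physical=[A,B,E,D,C], logical=[A,B,E,D,C]
After op 5 (rotate(+1)): offset=1, physical=[A,B,E,D,C], logical=[B,E,D,C,A]
After op 6 (rotate(+3)): offset=4, physical=[A,B,E,D,C], logical=[C,A,B,E,D]
After op 7 (swap(0, 4)): offset=4, physical=[A,B,E,C,D], logical=[D,A,B,E,C]
After op 8 (rotate(+2)): offset=1, physical=[A,B,E,C,D], logical=[B,E,C,D,A]

Answer: B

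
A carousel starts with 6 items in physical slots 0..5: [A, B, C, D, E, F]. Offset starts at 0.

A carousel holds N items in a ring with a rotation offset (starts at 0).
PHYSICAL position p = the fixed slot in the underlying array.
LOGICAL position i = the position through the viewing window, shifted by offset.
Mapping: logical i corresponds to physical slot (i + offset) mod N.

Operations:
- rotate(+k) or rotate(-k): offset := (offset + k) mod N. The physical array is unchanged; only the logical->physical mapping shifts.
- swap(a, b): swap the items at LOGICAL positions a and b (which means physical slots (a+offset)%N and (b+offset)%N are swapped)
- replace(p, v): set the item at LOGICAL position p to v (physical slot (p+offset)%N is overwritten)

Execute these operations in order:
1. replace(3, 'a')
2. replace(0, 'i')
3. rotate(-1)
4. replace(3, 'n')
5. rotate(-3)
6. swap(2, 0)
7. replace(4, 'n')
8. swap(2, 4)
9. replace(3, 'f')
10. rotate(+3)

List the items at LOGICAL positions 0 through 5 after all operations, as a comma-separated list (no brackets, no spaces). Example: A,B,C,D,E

Answer: f,n,B,E,a,n

Derivation:
After op 1 (replace(3, 'a')): offset=0, physical=[A,B,C,a,E,F], logical=[A,B,C,a,E,F]
After op 2 (replace(0, 'i')): offset=0, physical=[i,B,C,a,E,F], logical=[i,B,C,a,E,F]
After op 3 (rotate(-1)): offset=5, physical=[i,B,C,a,E,F], logical=[F,i,B,C,a,E]
After op 4 (replace(3, 'n')): offset=5, physical=[i,B,n,a,E,F], logical=[F,i,B,n,a,E]
After op 5 (rotate(-3)): offset=2, physical=[i,B,n,a,E,F], logical=[n,a,E,F,i,B]
After op 6 (swap(2, 0)): offset=2, physical=[i,B,E,a,n,F], logical=[E,a,n,F,i,B]
After op 7 (replace(4, 'n')): offset=2, physical=[n,B,E,a,n,F], logical=[E,a,n,F,n,B]
After op 8 (swap(2, 4)): offset=2, physical=[n,B,E,a,n,F], logical=[E,a,n,F,n,B]
After op 9 (replace(3, 'f')): offset=2, physical=[n,B,E,a,n,f], logical=[E,a,n,f,n,B]
After op 10 (rotate(+3)): offset=5, physical=[n,B,E,a,n,f], logical=[f,n,B,E,a,n]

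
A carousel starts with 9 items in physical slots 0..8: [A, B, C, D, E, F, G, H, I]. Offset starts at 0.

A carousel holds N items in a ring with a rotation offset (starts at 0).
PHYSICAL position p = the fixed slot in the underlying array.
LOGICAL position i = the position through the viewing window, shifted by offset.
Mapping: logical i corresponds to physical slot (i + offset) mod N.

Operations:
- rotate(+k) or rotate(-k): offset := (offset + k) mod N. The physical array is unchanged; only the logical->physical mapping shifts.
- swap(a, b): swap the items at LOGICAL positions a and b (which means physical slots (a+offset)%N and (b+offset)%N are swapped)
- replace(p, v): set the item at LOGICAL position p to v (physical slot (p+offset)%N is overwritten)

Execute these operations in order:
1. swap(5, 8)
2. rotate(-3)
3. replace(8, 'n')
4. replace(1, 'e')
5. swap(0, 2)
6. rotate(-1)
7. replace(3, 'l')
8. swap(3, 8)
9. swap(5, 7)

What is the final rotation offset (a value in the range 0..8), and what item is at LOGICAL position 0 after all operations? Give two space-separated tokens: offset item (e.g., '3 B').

Answer: 5 n

Derivation:
After op 1 (swap(5, 8)): offset=0, physical=[A,B,C,D,E,I,G,H,F], logical=[A,B,C,D,E,I,G,H,F]
After op 2 (rotate(-3)): offset=6, physical=[A,B,C,D,E,I,G,H,F], logical=[G,H,F,A,B,C,D,E,I]
After op 3 (replace(8, 'n')): offset=6, physical=[A,B,C,D,E,n,G,H,F], logical=[G,H,F,A,B,C,D,E,n]
After op 4 (replace(1, 'e')): offset=6, physical=[A,B,C,D,E,n,G,e,F], logical=[G,e,F,A,B,C,D,E,n]
After op 5 (swap(0, 2)): offset=6, physical=[A,B,C,D,E,n,F,e,G], logical=[F,e,G,A,B,C,D,E,n]
After op 6 (rotate(-1)): offset=5, physical=[A,B,C,D,E,n,F,e,G], logical=[n,F,e,G,A,B,C,D,E]
After op 7 (replace(3, 'l')): offset=5, physical=[A,B,C,D,E,n,F,e,l], logical=[n,F,e,l,A,B,C,D,E]
After op 8 (swap(3, 8)): offset=5, physical=[A,B,C,D,l,n,F,e,E], logical=[n,F,e,E,A,B,C,D,l]
After op 9 (swap(5, 7)): offset=5, physical=[A,D,C,B,l,n,F,e,E], logical=[n,F,e,E,A,D,C,B,l]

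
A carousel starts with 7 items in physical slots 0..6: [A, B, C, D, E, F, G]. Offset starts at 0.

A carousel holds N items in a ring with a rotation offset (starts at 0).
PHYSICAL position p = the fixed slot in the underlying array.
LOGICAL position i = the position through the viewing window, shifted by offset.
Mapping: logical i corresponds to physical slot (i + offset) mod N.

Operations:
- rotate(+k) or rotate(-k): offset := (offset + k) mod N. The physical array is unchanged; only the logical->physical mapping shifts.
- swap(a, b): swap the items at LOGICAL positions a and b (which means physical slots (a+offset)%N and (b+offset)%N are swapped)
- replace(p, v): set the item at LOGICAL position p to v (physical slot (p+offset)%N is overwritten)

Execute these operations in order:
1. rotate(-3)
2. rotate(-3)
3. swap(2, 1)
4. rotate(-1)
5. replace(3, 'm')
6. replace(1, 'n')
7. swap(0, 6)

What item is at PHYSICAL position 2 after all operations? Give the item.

After op 1 (rotate(-3)): offset=4, physical=[A,B,C,D,E,F,G], logical=[E,F,G,A,B,C,D]
After op 2 (rotate(-3)): offset=1, physical=[A,B,C,D,E,F,G], logical=[B,C,D,E,F,G,A]
After op 3 (swap(2, 1)): offset=1, physical=[A,B,D,C,E,F,G], logical=[B,D,C,E,F,G,A]
After op 4 (rotate(-1)): offset=0, physical=[A,B,D,C,E,F,G], logical=[A,B,D,C,E,F,G]
After op 5 (replace(3, 'm')): offset=0, physical=[A,B,D,m,E,F,G], logical=[A,B,D,m,E,F,G]
After op 6 (replace(1, 'n')): offset=0, physical=[A,n,D,m,E,F,G], logical=[A,n,D,m,E,F,G]
After op 7 (swap(0, 6)): offset=0, physical=[G,n,D,m,E,F,A], logical=[G,n,D,m,E,F,A]

Answer: D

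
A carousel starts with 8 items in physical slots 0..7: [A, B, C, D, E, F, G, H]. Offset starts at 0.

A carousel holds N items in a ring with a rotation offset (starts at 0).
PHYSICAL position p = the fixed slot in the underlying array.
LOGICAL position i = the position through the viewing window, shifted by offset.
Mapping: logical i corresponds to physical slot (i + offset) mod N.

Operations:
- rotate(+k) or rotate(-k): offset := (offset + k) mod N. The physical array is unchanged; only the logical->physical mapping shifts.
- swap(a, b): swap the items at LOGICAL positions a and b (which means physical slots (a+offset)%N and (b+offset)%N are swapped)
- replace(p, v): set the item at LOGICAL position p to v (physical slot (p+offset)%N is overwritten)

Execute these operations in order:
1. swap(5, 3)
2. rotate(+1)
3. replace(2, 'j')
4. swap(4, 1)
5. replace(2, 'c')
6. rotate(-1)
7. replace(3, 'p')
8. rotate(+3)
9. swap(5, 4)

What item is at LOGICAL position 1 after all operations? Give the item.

After op 1 (swap(5, 3)): offset=0, physical=[A,B,C,F,E,D,G,H], logical=[A,B,C,F,E,D,G,H]
After op 2 (rotate(+1)): offset=1, physical=[A,B,C,F,E,D,G,H], logical=[B,C,F,E,D,G,H,A]
After op 3 (replace(2, 'j')): offset=1, physical=[A,B,C,j,E,D,G,H], logical=[B,C,j,E,D,G,H,A]
After op 4 (swap(4, 1)): offset=1, physical=[A,B,D,j,E,C,G,H], logical=[B,D,j,E,C,G,H,A]
After op 5 (replace(2, 'c')): offset=1, physical=[A,B,D,c,E,C,G,H], logical=[B,D,c,E,C,G,H,A]
After op 6 (rotate(-1)): offset=0, physical=[A,B,D,c,E,C,G,H], logical=[A,B,D,c,E,C,G,H]
After op 7 (replace(3, 'p')): offset=0, physical=[A,B,D,p,E,C,G,H], logical=[A,B,D,p,E,C,G,H]
After op 8 (rotate(+3)): offset=3, physical=[A,B,D,p,E,C,G,H], logical=[p,E,C,G,H,A,B,D]
After op 9 (swap(5, 4)): offset=3, physical=[H,B,D,p,E,C,G,A], logical=[p,E,C,G,A,H,B,D]

Answer: E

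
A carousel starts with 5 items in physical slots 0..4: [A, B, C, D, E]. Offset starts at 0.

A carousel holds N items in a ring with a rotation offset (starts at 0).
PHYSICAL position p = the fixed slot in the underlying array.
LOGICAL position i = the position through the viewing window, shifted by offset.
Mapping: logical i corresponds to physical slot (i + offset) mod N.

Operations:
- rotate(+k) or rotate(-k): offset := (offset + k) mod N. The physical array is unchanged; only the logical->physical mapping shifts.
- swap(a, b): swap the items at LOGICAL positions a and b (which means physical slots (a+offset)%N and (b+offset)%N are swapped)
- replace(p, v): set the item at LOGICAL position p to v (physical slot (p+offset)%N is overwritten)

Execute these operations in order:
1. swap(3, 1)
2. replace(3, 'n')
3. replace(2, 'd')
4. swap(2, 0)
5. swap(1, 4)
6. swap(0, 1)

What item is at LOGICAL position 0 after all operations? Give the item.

Answer: E

Derivation:
After op 1 (swap(3, 1)): offset=0, physical=[A,D,C,B,E], logical=[A,D,C,B,E]
After op 2 (replace(3, 'n')): offset=0, physical=[A,D,C,n,E], logical=[A,D,C,n,E]
After op 3 (replace(2, 'd')): offset=0, physical=[A,D,d,n,E], logical=[A,D,d,n,E]
After op 4 (swap(2, 0)): offset=0, physical=[d,D,A,n,E], logical=[d,D,A,n,E]
After op 5 (swap(1, 4)): offset=0, physical=[d,E,A,n,D], logical=[d,E,A,n,D]
After op 6 (swap(0, 1)): offset=0, physical=[E,d,A,n,D], logical=[E,d,A,n,D]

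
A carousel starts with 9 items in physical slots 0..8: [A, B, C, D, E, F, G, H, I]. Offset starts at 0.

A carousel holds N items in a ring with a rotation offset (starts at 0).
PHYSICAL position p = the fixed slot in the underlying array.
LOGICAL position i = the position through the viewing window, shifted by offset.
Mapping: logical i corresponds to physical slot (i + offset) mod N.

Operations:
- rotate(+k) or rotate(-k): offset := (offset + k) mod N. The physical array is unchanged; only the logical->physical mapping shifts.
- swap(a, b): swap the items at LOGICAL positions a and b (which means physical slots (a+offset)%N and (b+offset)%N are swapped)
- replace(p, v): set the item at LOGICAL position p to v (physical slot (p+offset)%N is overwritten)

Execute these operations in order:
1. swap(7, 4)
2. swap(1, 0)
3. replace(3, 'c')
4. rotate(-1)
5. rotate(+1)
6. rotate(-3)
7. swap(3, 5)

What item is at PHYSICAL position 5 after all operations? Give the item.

Answer: F

Derivation:
After op 1 (swap(7, 4)): offset=0, physical=[A,B,C,D,H,F,G,E,I], logical=[A,B,C,D,H,F,G,E,I]
After op 2 (swap(1, 0)): offset=0, physical=[B,A,C,D,H,F,G,E,I], logical=[B,A,C,D,H,F,G,E,I]
After op 3 (replace(3, 'c')): offset=0, physical=[B,A,C,c,H,F,G,E,I], logical=[B,A,C,c,H,F,G,E,I]
After op 4 (rotate(-1)): offset=8, physical=[B,A,C,c,H,F,G,E,I], logical=[I,B,A,C,c,H,F,G,E]
After op 5 (rotate(+1)): offset=0, physical=[B,A,C,c,H,F,G,E,I], logical=[B,A,C,c,H,F,G,E,I]
After op 6 (rotate(-3)): offset=6, physical=[B,A,C,c,H,F,G,E,I], logical=[G,E,I,B,A,C,c,H,F]
After op 7 (swap(3, 5)): offset=6, physical=[C,A,B,c,H,F,G,E,I], logical=[G,E,I,C,A,B,c,H,F]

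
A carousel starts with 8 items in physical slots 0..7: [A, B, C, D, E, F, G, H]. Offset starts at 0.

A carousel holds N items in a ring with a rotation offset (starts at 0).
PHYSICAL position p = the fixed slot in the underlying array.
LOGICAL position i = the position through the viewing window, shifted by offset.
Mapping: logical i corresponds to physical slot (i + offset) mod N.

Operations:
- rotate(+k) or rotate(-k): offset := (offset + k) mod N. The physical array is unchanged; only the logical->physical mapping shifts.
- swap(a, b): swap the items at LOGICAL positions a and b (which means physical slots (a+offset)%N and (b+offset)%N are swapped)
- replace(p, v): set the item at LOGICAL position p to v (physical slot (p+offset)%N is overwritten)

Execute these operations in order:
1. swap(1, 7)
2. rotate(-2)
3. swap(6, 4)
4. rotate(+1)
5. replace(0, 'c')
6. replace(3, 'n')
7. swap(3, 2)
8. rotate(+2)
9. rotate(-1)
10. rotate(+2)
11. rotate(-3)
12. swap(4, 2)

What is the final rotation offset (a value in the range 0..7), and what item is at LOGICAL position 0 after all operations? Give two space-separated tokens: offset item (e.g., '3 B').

After op 1 (swap(1, 7)): offset=0, physical=[A,H,C,D,E,F,G,B], logical=[A,H,C,D,E,F,G,B]
After op 2 (rotate(-2)): offset=6, physical=[A,H,C,D,E,F,G,B], logical=[G,B,A,H,C,D,E,F]
After op 3 (swap(6, 4)): offset=6, physical=[A,H,E,D,C,F,G,B], logical=[G,B,A,H,E,D,C,F]
After op 4 (rotate(+1)): offset=7, physical=[A,H,E,D,C,F,G,B], logical=[B,A,H,E,D,C,F,G]
After op 5 (replace(0, 'c')): offset=7, physical=[A,H,E,D,C,F,G,c], logical=[c,A,H,E,D,C,F,G]
After op 6 (replace(3, 'n')): offset=7, physical=[A,H,n,D,C,F,G,c], logical=[c,A,H,n,D,C,F,G]
After op 7 (swap(3, 2)): offset=7, physical=[A,n,H,D,C,F,G,c], logical=[c,A,n,H,D,C,F,G]
After op 8 (rotate(+2)): offset=1, physical=[A,n,H,D,C,F,G,c], logical=[n,H,D,C,F,G,c,A]
After op 9 (rotate(-1)): offset=0, physical=[A,n,H,D,C,F,G,c], logical=[A,n,H,D,C,F,G,c]
After op 10 (rotate(+2)): offset=2, physical=[A,n,H,D,C,F,G,c], logical=[H,D,C,F,G,c,A,n]
After op 11 (rotate(-3)): offset=7, physical=[A,n,H,D,C,F,G,c], logical=[c,A,n,H,D,C,F,G]
After op 12 (swap(4, 2)): offset=7, physical=[A,D,H,n,C,F,G,c], logical=[c,A,D,H,n,C,F,G]

Answer: 7 c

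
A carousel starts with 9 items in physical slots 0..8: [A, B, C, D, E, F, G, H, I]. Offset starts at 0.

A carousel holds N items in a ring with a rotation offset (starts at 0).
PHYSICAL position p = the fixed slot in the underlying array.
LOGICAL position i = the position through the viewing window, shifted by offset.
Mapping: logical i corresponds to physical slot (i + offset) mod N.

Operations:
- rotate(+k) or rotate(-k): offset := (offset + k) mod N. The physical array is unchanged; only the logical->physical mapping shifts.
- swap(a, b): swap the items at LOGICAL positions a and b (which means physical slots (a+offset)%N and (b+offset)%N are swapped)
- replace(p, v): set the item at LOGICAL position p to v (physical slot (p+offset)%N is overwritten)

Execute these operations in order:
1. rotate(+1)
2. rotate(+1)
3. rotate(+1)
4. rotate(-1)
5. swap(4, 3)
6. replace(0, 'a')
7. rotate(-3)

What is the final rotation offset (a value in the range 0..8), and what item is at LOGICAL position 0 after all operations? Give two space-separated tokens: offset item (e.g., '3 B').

Answer: 8 I

Derivation:
After op 1 (rotate(+1)): offset=1, physical=[A,B,C,D,E,F,G,H,I], logical=[B,C,D,E,F,G,H,I,A]
After op 2 (rotate(+1)): offset=2, physical=[A,B,C,D,E,F,G,H,I], logical=[C,D,E,F,G,H,I,A,B]
After op 3 (rotate(+1)): offset=3, physical=[A,B,C,D,E,F,G,H,I], logical=[D,E,F,G,H,I,A,B,C]
After op 4 (rotate(-1)): offset=2, physical=[A,B,C,D,E,F,G,H,I], logical=[C,D,E,F,G,H,I,A,B]
After op 5 (swap(4, 3)): offset=2, physical=[A,B,C,D,E,G,F,H,I], logical=[C,D,E,G,F,H,I,A,B]
After op 6 (replace(0, 'a')): offset=2, physical=[A,B,a,D,E,G,F,H,I], logical=[a,D,E,G,F,H,I,A,B]
After op 7 (rotate(-3)): offset=8, physical=[A,B,a,D,E,G,F,H,I], logical=[I,A,B,a,D,E,G,F,H]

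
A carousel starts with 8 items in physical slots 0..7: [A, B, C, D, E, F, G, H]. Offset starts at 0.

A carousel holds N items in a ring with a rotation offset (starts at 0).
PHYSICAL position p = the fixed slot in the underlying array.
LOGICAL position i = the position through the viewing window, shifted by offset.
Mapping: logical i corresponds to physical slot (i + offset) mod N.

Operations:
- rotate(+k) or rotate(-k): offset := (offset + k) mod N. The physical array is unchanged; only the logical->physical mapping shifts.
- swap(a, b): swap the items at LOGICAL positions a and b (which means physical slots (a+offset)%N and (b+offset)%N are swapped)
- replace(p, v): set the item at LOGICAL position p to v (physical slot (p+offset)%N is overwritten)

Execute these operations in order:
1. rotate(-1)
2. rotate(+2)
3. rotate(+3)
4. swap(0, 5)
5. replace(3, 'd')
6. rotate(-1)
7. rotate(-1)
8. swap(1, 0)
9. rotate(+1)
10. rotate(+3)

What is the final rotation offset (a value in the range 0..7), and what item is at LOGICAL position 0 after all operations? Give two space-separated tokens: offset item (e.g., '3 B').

Answer: 6 G

Derivation:
After op 1 (rotate(-1)): offset=7, physical=[A,B,C,D,E,F,G,H], logical=[H,A,B,C,D,E,F,G]
After op 2 (rotate(+2)): offset=1, physical=[A,B,C,D,E,F,G,H], logical=[B,C,D,E,F,G,H,A]
After op 3 (rotate(+3)): offset=4, physical=[A,B,C,D,E,F,G,H], logical=[E,F,G,H,A,B,C,D]
After op 4 (swap(0, 5)): offset=4, physical=[A,E,C,D,B,F,G,H], logical=[B,F,G,H,A,E,C,D]
After op 5 (replace(3, 'd')): offset=4, physical=[A,E,C,D,B,F,G,d], logical=[B,F,G,d,A,E,C,D]
After op 6 (rotate(-1)): offset=3, physical=[A,E,C,D,B,F,G,d], logical=[D,B,F,G,d,A,E,C]
After op 7 (rotate(-1)): offset=2, physical=[A,E,C,D,B,F,G,d], logical=[C,D,B,F,G,d,A,E]
After op 8 (swap(1, 0)): offset=2, physical=[A,E,D,C,B,F,G,d], logical=[D,C,B,F,G,d,A,E]
After op 9 (rotate(+1)): offset=3, physical=[A,E,D,C,B,F,G,d], logical=[C,B,F,G,d,A,E,D]
After op 10 (rotate(+3)): offset=6, physical=[A,E,D,C,B,F,G,d], logical=[G,d,A,E,D,C,B,F]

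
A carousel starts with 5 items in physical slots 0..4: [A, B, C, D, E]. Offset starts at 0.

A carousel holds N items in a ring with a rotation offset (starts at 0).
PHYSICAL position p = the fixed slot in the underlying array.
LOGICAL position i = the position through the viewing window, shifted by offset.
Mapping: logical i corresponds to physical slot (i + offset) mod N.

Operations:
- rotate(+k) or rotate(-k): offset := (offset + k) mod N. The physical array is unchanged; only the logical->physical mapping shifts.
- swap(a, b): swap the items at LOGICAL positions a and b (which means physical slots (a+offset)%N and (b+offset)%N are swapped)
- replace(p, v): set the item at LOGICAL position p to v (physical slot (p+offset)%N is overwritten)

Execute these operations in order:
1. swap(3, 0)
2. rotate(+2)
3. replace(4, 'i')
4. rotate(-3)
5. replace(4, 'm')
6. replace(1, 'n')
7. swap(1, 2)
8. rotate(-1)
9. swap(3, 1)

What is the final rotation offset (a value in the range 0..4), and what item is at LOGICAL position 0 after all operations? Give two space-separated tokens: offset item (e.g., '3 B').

Answer: 3 m

Derivation:
After op 1 (swap(3, 0)): offset=0, physical=[D,B,C,A,E], logical=[D,B,C,A,E]
After op 2 (rotate(+2)): offset=2, physical=[D,B,C,A,E], logical=[C,A,E,D,B]
After op 3 (replace(4, 'i')): offset=2, physical=[D,i,C,A,E], logical=[C,A,E,D,i]
After op 4 (rotate(-3)): offset=4, physical=[D,i,C,A,E], logical=[E,D,i,C,A]
After op 5 (replace(4, 'm')): offset=4, physical=[D,i,C,m,E], logical=[E,D,i,C,m]
After op 6 (replace(1, 'n')): offset=4, physical=[n,i,C,m,E], logical=[E,n,i,C,m]
After op 7 (swap(1, 2)): offset=4, physical=[i,n,C,m,E], logical=[E,i,n,C,m]
After op 8 (rotate(-1)): offset=3, physical=[i,n,C,m,E], logical=[m,E,i,n,C]
After op 9 (swap(3, 1)): offset=3, physical=[i,E,C,m,n], logical=[m,n,i,E,C]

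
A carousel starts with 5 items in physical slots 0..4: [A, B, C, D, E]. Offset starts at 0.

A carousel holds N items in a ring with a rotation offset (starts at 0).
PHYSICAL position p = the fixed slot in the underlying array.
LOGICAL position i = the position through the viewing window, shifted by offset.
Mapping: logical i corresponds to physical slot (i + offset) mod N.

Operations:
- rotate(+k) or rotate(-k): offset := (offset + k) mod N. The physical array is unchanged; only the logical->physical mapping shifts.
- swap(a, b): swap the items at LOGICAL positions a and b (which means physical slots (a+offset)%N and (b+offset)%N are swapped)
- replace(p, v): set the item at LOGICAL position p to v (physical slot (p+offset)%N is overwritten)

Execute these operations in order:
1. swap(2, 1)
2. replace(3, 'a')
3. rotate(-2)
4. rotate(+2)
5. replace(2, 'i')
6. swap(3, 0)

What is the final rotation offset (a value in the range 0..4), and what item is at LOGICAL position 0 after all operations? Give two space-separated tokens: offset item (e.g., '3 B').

Answer: 0 a

Derivation:
After op 1 (swap(2, 1)): offset=0, physical=[A,C,B,D,E], logical=[A,C,B,D,E]
After op 2 (replace(3, 'a')): offset=0, physical=[A,C,B,a,E], logical=[A,C,B,a,E]
After op 3 (rotate(-2)): offset=3, physical=[A,C,B,a,E], logical=[a,E,A,C,B]
After op 4 (rotate(+2)): offset=0, physical=[A,C,B,a,E], logical=[A,C,B,a,E]
After op 5 (replace(2, 'i')): offset=0, physical=[A,C,i,a,E], logical=[A,C,i,a,E]
After op 6 (swap(3, 0)): offset=0, physical=[a,C,i,A,E], logical=[a,C,i,A,E]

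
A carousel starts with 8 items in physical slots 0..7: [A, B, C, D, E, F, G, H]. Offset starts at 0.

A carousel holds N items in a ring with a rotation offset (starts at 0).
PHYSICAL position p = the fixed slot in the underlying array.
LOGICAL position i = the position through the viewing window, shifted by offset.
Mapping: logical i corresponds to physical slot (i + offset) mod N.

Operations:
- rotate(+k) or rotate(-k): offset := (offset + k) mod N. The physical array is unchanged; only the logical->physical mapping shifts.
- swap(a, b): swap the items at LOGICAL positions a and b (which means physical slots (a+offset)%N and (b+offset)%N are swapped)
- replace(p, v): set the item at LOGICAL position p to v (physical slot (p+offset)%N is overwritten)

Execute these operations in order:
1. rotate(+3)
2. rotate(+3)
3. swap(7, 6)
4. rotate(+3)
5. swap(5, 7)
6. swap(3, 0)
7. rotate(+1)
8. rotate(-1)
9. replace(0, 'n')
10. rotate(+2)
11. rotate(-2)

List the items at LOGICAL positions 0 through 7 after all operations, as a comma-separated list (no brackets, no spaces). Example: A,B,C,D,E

After op 1 (rotate(+3)): offset=3, physical=[A,B,C,D,E,F,G,H], logical=[D,E,F,G,H,A,B,C]
After op 2 (rotate(+3)): offset=6, physical=[A,B,C,D,E,F,G,H], logical=[G,H,A,B,C,D,E,F]
After op 3 (swap(7, 6)): offset=6, physical=[A,B,C,D,F,E,G,H], logical=[G,H,A,B,C,D,F,E]
After op 4 (rotate(+3)): offset=1, physical=[A,B,C,D,F,E,G,H], logical=[B,C,D,F,E,G,H,A]
After op 5 (swap(5, 7)): offset=1, physical=[G,B,C,D,F,E,A,H], logical=[B,C,D,F,E,A,H,G]
After op 6 (swap(3, 0)): offset=1, physical=[G,F,C,D,B,E,A,H], logical=[F,C,D,B,E,A,H,G]
After op 7 (rotate(+1)): offset=2, physical=[G,F,C,D,B,E,A,H], logical=[C,D,B,E,A,H,G,F]
After op 8 (rotate(-1)): offset=1, physical=[G,F,C,D,B,E,A,H], logical=[F,C,D,B,E,A,H,G]
After op 9 (replace(0, 'n')): offset=1, physical=[G,n,C,D,B,E,A,H], logical=[n,C,D,B,E,A,H,G]
After op 10 (rotate(+2)): offset=3, physical=[G,n,C,D,B,E,A,H], logical=[D,B,E,A,H,G,n,C]
After op 11 (rotate(-2)): offset=1, physical=[G,n,C,D,B,E,A,H], logical=[n,C,D,B,E,A,H,G]

Answer: n,C,D,B,E,A,H,G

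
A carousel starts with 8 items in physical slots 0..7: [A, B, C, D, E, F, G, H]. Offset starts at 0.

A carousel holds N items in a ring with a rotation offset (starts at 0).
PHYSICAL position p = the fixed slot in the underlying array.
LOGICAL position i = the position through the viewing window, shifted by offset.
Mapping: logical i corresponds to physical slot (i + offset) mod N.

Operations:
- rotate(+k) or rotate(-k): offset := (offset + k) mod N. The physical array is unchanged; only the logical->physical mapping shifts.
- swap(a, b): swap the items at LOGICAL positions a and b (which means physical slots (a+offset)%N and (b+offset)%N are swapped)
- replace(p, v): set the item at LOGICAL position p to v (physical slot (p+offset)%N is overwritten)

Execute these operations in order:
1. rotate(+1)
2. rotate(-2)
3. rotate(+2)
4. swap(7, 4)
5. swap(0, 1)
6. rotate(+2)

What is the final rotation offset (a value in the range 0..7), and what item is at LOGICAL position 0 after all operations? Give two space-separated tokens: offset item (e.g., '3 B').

After op 1 (rotate(+1)): offset=1, physical=[A,B,C,D,E,F,G,H], logical=[B,C,D,E,F,G,H,A]
After op 2 (rotate(-2)): offset=7, physical=[A,B,C,D,E,F,G,H], logical=[H,A,B,C,D,E,F,G]
After op 3 (rotate(+2)): offset=1, physical=[A,B,C,D,E,F,G,H], logical=[B,C,D,E,F,G,H,A]
After op 4 (swap(7, 4)): offset=1, physical=[F,B,C,D,E,A,G,H], logical=[B,C,D,E,A,G,H,F]
After op 5 (swap(0, 1)): offset=1, physical=[F,C,B,D,E,A,G,H], logical=[C,B,D,E,A,G,H,F]
After op 6 (rotate(+2)): offset=3, physical=[F,C,B,D,E,A,G,H], logical=[D,E,A,G,H,F,C,B]

Answer: 3 D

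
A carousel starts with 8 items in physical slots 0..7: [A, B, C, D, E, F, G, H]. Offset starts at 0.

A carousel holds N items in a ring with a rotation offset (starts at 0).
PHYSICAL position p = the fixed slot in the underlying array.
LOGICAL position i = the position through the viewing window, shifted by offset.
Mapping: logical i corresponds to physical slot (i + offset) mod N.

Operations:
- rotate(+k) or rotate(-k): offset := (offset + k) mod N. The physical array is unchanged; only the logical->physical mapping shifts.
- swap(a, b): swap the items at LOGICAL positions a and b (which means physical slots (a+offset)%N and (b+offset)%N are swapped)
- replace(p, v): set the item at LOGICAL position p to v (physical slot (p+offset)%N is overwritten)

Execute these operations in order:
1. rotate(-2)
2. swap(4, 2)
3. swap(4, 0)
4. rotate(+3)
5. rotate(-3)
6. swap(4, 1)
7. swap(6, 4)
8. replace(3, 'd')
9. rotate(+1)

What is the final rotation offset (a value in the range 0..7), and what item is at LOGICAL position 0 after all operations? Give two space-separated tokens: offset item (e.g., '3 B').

Answer: 7 G

Derivation:
After op 1 (rotate(-2)): offset=6, physical=[A,B,C,D,E,F,G,H], logical=[G,H,A,B,C,D,E,F]
After op 2 (swap(4, 2)): offset=6, physical=[C,B,A,D,E,F,G,H], logical=[G,H,C,B,A,D,E,F]
After op 3 (swap(4, 0)): offset=6, physical=[C,B,G,D,E,F,A,H], logical=[A,H,C,B,G,D,E,F]
After op 4 (rotate(+3)): offset=1, physical=[C,B,G,D,E,F,A,H], logical=[B,G,D,E,F,A,H,C]
After op 5 (rotate(-3)): offset=6, physical=[C,B,G,D,E,F,A,H], logical=[A,H,C,B,G,D,E,F]
After op 6 (swap(4, 1)): offset=6, physical=[C,B,H,D,E,F,A,G], logical=[A,G,C,B,H,D,E,F]
After op 7 (swap(6, 4)): offset=6, physical=[C,B,E,D,H,F,A,G], logical=[A,G,C,B,E,D,H,F]
After op 8 (replace(3, 'd')): offset=6, physical=[C,d,E,D,H,F,A,G], logical=[A,G,C,d,E,D,H,F]
After op 9 (rotate(+1)): offset=7, physical=[C,d,E,D,H,F,A,G], logical=[G,C,d,E,D,H,F,A]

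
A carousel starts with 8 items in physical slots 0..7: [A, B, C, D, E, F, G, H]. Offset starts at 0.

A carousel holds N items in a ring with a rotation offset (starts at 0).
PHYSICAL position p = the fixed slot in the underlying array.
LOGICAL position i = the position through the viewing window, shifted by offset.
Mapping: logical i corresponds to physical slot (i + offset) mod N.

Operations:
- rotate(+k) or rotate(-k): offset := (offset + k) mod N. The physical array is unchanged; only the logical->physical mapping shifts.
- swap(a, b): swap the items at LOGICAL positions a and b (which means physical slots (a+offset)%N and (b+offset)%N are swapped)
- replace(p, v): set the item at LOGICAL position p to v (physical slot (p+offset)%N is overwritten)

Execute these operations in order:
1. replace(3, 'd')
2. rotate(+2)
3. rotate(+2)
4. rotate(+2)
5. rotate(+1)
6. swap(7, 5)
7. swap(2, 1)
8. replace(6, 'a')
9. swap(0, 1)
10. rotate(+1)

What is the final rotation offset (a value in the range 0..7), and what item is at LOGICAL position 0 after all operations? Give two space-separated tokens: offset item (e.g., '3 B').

Answer: 0 H

Derivation:
After op 1 (replace(3, 'd')): offset=0, physical=[A,B,C,d,E,F,G,H], logical=[A,B,C,d,E,F,G,H]
After op 2 (rotate(+2)): offset=2, physical=[A,B,C,d,E,F,G,H], logical=[C,d,E,F,G,H,A,B]
After op 3 (rotate(+2)): offset=4, physical=[A,B,C,d,E,F,G,H], logical=[E,F,G,H,A,B,C,d]
After op 4 (rotate(+2)): offset=6, physical=[A,B,C,d,E,F,G,H], logical=[G,H,A,B,C,d,E,F]
After op 5 (rotate(+1)): offset=7, physical=[A,B,C,d,E,F,G,H], logical=[H,A,B,C,d,E,F,G]
After op 6 (swap(7, 5)): offset=7, physical=[A,B,C,d,G,F,E,H], logical=[H,A,B,C,d,G,F,E]
After op 7 (swap(2, 1)): offset=7, physical=[B,A,C,d,G,F,E,H], logical=[H,B,A,C,d,G,F,E]
After op 8 (replace(6, 'a')): offset=7, physical=[B,A,C,d,G,a,E,H], logical=[H,B,A,C,d,G,a,E]
After op 9 (swap(0, 1)): offset=7, physical=[H,A,C,d,G,a,E,B], logical=[B,H,A,C,d,G,a,E]
After op 10 (rotate(+1)): offset=0, physical=[H,A,C,d,G,a,E,B], logical=[H,A,C,d,G,a,E,B]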